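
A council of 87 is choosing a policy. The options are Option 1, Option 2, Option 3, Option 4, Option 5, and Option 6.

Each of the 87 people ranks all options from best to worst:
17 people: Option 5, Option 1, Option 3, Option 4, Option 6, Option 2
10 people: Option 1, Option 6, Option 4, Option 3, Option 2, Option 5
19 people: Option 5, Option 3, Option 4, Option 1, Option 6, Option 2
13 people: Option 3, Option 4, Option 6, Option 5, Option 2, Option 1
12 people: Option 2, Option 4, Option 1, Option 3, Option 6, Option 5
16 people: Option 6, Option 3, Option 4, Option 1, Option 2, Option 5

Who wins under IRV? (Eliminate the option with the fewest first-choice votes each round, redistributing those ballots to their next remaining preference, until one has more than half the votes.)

Round 1: Option 1 10, Option 2 12, Option 3 13, Option 4 0, Option 5 36, Option 6 16. Option 4 eliminated.
Round 2: Option 1 10, Option 2 12, Option 3 13, Option 5 36, Option 6 16. Option 1 eliminated.
Round 3: Option 2 12, Option 3 13, Option 5 36, Option 6 26. Option 2 eliminated.
Round 4: Option 3 25, Option 5 36, Option 6 26. Option 3 eliminated.
Round 5: Option 5 36, Option 6 51. Option 6 has a majority (≥44).

Option 6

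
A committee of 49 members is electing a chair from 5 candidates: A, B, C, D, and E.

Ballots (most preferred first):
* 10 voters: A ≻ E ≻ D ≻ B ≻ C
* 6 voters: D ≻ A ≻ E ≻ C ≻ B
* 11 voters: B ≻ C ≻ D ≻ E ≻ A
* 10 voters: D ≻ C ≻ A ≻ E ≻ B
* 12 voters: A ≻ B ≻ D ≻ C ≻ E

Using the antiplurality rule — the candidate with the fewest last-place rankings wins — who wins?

Last-place votes: A 11, B 16, C 10, D 0, E 12.

D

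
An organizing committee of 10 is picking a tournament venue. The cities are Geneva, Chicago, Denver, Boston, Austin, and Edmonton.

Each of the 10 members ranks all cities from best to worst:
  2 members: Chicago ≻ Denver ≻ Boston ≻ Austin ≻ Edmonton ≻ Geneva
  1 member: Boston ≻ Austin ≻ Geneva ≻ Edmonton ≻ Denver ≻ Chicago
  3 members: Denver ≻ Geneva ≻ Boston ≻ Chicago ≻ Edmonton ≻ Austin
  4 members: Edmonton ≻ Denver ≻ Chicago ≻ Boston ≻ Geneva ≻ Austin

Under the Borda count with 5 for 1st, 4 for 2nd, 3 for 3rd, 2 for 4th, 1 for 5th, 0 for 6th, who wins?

Geneva: 2×0 + 1×3 + 3×4 + 4×1 = 19
Chicago: 2×5 + 1×0 + 3×2 + 4×3 = 28
Denver: 2×4 + 1×1 + 3×5 + 4×4 = 40
Boston: 2×3 + 1×5 + 3×3 + 4×2 = 28
Austin: 2×2 + 1×4 + 3×0 + 4×0 = 8
Edmonton: 2×1 + 1×2 + 3×1 + 4×5 = 27

Denver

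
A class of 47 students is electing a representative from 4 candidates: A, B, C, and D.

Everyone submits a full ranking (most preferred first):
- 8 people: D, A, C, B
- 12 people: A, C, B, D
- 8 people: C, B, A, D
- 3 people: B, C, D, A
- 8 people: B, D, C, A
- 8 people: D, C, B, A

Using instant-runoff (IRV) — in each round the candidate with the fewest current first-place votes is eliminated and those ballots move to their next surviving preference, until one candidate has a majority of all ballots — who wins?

B

Round 1: A 12, B 11, C 8, D 16. C eliminated.
Round 2: A 12, B 19, D 16. A eliminated.
Round 3: B 31, D 16. B has a majority (≥24).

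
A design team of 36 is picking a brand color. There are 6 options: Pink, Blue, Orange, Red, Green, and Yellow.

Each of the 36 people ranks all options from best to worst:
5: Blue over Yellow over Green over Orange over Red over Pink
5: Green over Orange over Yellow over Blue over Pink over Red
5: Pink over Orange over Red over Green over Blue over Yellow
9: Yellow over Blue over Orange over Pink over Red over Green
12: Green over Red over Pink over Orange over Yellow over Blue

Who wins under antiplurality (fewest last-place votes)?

Orange

Last-place votes: Pink 5, Blue 12, Orange 0, Red 5, Green 9, Yellow 5.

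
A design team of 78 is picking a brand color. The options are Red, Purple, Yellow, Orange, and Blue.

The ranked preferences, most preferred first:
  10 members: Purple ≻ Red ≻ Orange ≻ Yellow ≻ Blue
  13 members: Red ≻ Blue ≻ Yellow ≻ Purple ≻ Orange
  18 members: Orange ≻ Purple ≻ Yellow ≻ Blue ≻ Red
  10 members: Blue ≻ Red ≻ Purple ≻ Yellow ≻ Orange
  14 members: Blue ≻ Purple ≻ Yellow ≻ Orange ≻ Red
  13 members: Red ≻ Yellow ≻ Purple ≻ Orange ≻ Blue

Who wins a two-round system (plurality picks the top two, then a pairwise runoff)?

Blue

Round 1 first-place votes: Red 26, Purple 10, Yellow 0, Orange 18, Blue 24. Red and Blue advance.
Runoff: Red is ranked above Blue on 36 ballots, Blue above Red on 42.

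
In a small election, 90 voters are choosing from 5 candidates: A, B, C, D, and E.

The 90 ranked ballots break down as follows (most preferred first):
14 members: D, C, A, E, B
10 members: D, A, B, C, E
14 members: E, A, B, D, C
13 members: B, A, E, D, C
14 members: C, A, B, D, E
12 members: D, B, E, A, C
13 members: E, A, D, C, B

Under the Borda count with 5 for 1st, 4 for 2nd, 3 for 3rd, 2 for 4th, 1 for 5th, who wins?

A

A: 14×3 + 10×4 + 14×4 + 13×4 + 14×4 + 12×2 + 13×4 = 322
B: 14×1 + 10×3 + 14×3 + 13×5 + 14×3 + 12×4 + 13×1 = 254
C: 14×4 + 10×2 + 14×1 + 13×1 + 14×5 + 12×1 + 13×2 = 211
D: 14×5 + 10×5 + 14×2 + 13×2 + 14×2 + 12×5 + 13×3 = 301
E: 14×2 + 10×1 + 14×5 + 13×3 + 14×1 + 12×3 + 13×5 = 262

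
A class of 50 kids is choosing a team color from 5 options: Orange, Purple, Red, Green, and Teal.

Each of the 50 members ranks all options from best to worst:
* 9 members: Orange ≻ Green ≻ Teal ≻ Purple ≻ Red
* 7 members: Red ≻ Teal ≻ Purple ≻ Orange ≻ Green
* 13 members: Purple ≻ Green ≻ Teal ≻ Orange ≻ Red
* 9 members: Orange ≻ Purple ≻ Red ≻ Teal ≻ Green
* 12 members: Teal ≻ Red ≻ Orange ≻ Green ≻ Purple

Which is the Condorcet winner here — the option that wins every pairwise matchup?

Teal

Teal vs Orange: 32–18
Teal vs Purple: 28–22
Teal vs Red: 34–16
Teal vs Green: 28–22
Teal beats every other option.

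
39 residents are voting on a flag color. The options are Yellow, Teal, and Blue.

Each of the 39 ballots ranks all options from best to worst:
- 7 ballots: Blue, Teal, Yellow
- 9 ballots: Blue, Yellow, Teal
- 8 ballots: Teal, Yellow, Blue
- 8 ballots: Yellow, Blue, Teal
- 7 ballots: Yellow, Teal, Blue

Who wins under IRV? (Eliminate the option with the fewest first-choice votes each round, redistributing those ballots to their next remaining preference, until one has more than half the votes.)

Yellow

Round 1: Yellow 15, Teal 8, Blue 16. Teal eliminated.
Round 2: Yellow 23, Blue 16. Yellow has a majority (≥20).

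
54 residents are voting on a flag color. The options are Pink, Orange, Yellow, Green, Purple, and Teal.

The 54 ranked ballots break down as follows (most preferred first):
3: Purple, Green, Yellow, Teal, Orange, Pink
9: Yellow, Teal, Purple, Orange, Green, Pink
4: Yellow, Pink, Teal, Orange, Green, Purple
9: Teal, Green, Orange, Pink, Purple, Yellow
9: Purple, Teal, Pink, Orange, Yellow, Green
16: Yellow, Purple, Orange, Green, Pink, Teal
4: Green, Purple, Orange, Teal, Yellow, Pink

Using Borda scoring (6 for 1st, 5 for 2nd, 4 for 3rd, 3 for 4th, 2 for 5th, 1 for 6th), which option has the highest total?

Purple

Pink: 3×1 + 9×1 + 4×5 + 9×3 + 9×4 + 16×2 + 4×1 = 131
Orange: 3×2 + 9×3 + 4×3 + 9×4 + 9×3 + 16×4 + 4×4 = 188
Yellow: 3×4 + 9×6 + 4×6 + 9×1 + 9×2 + 16×6 + 4×2 = 221
Green: 3×5 + 9×2 + 4×2 + 9×5 + 9×1 + 16×3 + 4×6 = 167
Purple: 3×6 + 9×4 + 4×1 + 9×2 + 9×6 + 16×5 + 4×5 = 230
Teal: 3×3 + 9×5 + 4×4 + 9×6 + 9×5 + 16×1 + 4×3 = 197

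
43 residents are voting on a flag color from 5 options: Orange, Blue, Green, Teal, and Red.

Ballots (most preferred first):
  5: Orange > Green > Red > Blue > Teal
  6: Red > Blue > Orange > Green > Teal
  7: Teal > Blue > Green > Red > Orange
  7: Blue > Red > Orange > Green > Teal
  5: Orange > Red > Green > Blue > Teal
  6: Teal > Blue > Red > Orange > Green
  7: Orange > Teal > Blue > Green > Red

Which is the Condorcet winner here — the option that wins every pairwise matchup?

Blue vs Orange: 26–17
Blue vs Green: 33–10
Blue vs Teal: 23–20
Blue vs Red: 27–16
Blue beats every other option.

Blue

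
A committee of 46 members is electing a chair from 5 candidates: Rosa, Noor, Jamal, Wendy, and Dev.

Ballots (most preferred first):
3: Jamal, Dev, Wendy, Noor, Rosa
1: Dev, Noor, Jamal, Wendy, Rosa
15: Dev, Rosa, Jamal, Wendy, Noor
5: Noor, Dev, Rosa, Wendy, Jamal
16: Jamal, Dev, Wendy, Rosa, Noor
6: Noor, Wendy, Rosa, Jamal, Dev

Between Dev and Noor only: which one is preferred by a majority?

Dev

Dev is ranked above Noor on 35 ballots; Noor above Dev on 11.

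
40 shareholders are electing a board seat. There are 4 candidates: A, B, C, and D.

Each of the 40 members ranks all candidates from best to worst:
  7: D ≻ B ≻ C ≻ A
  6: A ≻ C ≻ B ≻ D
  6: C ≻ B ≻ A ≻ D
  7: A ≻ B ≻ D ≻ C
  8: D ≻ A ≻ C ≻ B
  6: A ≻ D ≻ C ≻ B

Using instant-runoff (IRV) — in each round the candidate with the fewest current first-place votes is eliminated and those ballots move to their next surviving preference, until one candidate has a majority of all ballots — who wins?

Round 1: A 19, B 0, C 6, D 15. B eliminated.
Round 2: A 19, C 6, D 15. C eliminated.
Round 3: A 25, D 15. A has a majority (≥21).

A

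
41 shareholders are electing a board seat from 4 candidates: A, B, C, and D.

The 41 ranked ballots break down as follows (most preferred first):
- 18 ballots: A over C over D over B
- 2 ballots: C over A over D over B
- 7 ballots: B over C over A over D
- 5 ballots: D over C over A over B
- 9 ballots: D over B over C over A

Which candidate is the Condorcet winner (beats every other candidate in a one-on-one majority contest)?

C vs A: 23–18
C vs B: 25–16
C vs D: 27–14
C beats every other candidate.

C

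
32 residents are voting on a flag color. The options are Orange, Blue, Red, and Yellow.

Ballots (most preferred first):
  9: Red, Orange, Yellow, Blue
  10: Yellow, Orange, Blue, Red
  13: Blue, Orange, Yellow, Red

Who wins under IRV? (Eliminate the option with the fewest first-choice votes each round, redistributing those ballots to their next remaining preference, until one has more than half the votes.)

Round 1: Orange 0, Blue 13, Red 9, Yellow 10. Orange eliminated.
Round 2: Blue 13, Red 9, Yellow 10. Red eliminated.
Round 3: Blue 13, Yellow 19. Yellow has a majority (≥17).

Yellow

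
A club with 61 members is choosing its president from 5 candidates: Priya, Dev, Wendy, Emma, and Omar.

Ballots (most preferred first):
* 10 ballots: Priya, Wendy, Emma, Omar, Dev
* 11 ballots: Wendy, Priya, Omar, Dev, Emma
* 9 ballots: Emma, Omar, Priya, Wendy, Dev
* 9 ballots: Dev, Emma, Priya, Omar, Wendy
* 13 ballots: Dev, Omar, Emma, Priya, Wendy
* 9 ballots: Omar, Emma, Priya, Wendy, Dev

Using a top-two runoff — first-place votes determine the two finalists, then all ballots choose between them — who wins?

Round 1 first-place votes: Priya 10, Dev 22, Wendy 11, Emma 9, Omar 9. Dev and Wendy advance.
Runoff: Dev is ranked above Wendy on 22 ballots, Wendy above Dev on 39.

Wendy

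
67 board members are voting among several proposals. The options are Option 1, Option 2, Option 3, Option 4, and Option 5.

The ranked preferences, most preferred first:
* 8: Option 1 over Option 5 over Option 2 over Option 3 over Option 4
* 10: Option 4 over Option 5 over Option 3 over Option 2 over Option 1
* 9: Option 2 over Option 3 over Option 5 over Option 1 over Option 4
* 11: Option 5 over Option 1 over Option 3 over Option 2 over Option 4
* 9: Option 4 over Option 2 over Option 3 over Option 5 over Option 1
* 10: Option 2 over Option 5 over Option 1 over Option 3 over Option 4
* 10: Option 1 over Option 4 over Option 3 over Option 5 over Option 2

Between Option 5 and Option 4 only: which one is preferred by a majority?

Option 5

Option 5 is ranked above Option 4 on 38 ballots; Option 4 above Option 5 on 29.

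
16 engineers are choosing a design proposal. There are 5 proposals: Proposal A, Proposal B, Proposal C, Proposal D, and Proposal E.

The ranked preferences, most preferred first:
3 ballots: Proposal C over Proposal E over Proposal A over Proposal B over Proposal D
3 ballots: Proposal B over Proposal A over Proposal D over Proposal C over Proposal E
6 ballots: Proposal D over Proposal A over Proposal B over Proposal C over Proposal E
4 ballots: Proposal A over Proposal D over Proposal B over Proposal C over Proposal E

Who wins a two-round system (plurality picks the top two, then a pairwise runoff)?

Proposal A

Round 1 first-place votes: Proposal A 4, Proposal B 3, Proposal C 3, Proposal D 6, Proposal E 0. Proposal D and Proposal A advance.
Runoff: Proposal D is ranked above Proposal A on 6 ballots, Proposal A above Proposal D on 10.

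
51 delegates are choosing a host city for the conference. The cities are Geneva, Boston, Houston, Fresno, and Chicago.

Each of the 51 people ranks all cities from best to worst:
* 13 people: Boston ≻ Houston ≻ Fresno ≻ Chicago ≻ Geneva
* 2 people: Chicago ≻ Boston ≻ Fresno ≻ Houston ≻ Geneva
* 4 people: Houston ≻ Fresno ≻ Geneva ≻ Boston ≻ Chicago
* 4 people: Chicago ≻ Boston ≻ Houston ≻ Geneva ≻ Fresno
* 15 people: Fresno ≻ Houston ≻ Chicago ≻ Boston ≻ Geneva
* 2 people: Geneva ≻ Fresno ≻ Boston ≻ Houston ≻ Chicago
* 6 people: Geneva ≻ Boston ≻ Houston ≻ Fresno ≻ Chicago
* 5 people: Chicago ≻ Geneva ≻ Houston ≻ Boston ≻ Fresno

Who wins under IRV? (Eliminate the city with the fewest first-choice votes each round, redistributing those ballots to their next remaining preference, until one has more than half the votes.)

Round 1: Geneva 8, Boston 13, Houston 4, Fresno 15, Chicago 11. Houston eliminated.
Round 2: Geneva 8, Boston 13, Fresno 19, Chicago 11. Geneva eliminated.
Round 3: Boston 19, Fresno 21, Chicago 11. Chicago eliminated.
Round 4: Boston 30, Fresno 21. Boston has a majority (≥26).

Boston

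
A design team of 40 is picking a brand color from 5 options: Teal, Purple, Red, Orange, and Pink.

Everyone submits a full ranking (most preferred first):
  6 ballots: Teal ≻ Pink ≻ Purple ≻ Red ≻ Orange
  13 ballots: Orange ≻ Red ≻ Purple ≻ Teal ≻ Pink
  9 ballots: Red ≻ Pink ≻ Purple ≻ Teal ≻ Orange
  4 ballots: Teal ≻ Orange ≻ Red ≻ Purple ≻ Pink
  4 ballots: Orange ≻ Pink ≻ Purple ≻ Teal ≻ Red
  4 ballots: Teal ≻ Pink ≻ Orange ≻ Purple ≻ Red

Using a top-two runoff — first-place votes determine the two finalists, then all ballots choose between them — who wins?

Teal

Round 1 first-place votes: Teal 14, Purple 0, Red 9, Orange 17, Pink 0. Orange and Teal advance.
Runoff: Orange is ranked above Teal on 17 ballots, Teal above Orange on 23.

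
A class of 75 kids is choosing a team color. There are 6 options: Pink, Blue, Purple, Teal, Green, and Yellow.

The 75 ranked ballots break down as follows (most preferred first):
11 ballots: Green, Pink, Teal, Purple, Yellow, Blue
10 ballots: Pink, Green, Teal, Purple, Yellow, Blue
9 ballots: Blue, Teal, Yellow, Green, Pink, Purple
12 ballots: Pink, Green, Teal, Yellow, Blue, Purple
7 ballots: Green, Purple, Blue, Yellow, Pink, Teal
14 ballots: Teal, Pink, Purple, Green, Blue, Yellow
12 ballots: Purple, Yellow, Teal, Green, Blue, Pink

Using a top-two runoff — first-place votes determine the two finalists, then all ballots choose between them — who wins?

Green

Round 1 first-place votes: Pink 22, Blue 9, Purple 12, Teal 14, Green 18, Yellow 0. Pink and Green advance.
Runoff: Pink is ranked above Green on 36 ballots, Green above Pink on 39.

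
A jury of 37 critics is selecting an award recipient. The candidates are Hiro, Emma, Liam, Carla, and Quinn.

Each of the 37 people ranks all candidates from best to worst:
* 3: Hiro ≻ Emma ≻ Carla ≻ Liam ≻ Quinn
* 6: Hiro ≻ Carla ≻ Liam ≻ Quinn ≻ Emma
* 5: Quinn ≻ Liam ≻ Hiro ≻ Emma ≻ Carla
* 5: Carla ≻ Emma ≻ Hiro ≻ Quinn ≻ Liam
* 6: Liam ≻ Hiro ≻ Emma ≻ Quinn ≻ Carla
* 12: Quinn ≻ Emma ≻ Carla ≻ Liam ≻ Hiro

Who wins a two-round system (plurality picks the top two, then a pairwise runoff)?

Hiro

Round 1 first-place votes: Hiro 9, Emma 0, Liam 6, Carla 5, Quinn 17. Quinn and Hiro advance.
Runoff: Quinn is ranked above Hiro on 17 ballots, Hiro above Quinn on 20.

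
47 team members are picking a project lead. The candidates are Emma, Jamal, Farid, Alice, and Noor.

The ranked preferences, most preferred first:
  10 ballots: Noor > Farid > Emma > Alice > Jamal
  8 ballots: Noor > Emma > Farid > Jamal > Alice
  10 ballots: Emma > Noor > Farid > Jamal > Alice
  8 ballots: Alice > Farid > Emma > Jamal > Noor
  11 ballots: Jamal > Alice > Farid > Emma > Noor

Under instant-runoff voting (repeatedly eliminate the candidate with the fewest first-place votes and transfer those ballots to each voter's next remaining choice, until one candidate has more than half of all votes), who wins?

Round 1: Emma 10, Jamal 11, Farid 0, Alice 8, Noor 18. Farid eliminated.
Round 2: Emma 10, Jamal 11, Alice 8, Noor 18. Alice eliminated.
Round 3: Emma 18, Jamal 11, Noor 18. Jamal eliminated.
Round 4: Emma 29, Noor 18. Emma has a majority (≥24).

Emma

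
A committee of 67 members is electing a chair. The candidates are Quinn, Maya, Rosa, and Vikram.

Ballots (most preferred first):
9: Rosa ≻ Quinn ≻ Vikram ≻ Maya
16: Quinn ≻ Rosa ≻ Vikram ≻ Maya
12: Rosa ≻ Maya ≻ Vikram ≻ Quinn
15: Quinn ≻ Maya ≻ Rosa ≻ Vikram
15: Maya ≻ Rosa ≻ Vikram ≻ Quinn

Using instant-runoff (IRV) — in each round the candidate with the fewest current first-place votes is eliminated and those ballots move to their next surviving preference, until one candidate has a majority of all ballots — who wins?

Rosa

Round 1: Quinn 31, Maya 15, Rosa 21, Vikram 0. Vikram eliminated.
Round 2: Quinn 31, Maya 15, Rosa 21. Maya eliminated.
Round 3: Quinn 31, Rosa 36. Rosa has a majority (≥34).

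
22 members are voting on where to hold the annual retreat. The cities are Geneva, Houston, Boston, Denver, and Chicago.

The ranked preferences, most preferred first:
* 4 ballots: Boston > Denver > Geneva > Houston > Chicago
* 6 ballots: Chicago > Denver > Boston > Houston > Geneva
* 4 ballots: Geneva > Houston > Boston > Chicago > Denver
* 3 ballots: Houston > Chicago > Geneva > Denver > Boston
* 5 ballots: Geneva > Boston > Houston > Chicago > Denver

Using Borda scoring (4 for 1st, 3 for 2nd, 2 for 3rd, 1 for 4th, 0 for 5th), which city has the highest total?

Boston

Geneva: 4×2 + 6×0 + 4×4 + 3×2 + 5×4 = 50
Houston: 4×1 + 6×1 + 4×3 + 3×4 + 5×2 = 44
Boston: 4×4 + 6×2 + 4×2 + 3×0 + 5×3 = 51
Denver: 4×3 + 6×3 + 4×0 + 3×1 + 5×0 = 33
Chicago: 4×0 + 6×4 + 4×1 + 3×3 + 5×1 = 42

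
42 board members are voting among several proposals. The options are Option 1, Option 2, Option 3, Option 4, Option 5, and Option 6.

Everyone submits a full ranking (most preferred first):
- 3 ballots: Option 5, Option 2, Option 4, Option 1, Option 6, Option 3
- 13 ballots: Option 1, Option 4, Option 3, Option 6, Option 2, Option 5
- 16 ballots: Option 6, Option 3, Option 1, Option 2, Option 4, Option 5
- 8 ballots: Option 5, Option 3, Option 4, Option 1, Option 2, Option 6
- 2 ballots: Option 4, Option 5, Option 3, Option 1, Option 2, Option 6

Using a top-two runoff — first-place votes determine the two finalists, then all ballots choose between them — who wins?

Round 1 first-place votes: Option 1 13, Option 2 0, Option 3 0, Option 4 2, Option 5 11, Option 6 16. Option 6 and Option 1 advance.
Runoff: Option 6 is ranked above Option 1 on 16 ballots, Option 1 above Option 6 on 26.

Option 1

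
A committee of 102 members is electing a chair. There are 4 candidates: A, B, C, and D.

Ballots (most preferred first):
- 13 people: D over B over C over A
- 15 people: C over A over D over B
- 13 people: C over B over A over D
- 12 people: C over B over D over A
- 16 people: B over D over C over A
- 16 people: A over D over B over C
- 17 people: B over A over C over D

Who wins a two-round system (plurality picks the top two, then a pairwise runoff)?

B

Round 1 first-place votes: A 16, B 33, C 40, D 13. C and B advance.
Runoff: C is ranked above B on 40 ballots, B above C on 62.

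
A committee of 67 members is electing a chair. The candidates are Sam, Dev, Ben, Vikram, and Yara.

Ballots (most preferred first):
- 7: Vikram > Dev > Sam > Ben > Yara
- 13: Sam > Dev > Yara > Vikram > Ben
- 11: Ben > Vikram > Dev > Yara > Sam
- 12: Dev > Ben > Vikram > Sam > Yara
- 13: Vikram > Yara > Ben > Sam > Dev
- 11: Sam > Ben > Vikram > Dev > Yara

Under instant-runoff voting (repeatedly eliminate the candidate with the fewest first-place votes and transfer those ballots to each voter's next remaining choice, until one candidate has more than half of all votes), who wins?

Round 1: Sam 24, Dev 12, Ben 11, Vikram 20, Yara 0. Yara eliminated.
Round 2: Sam 24, Dev 12, Ben 11, Vikram 20. Ben eliminated.
Round 3: Sam 24, Dev 12, Vikram 31. Dev eliminated.
Round 4: Sam 24, Vikram 43. Vikram has a majority (≥34).

Vikram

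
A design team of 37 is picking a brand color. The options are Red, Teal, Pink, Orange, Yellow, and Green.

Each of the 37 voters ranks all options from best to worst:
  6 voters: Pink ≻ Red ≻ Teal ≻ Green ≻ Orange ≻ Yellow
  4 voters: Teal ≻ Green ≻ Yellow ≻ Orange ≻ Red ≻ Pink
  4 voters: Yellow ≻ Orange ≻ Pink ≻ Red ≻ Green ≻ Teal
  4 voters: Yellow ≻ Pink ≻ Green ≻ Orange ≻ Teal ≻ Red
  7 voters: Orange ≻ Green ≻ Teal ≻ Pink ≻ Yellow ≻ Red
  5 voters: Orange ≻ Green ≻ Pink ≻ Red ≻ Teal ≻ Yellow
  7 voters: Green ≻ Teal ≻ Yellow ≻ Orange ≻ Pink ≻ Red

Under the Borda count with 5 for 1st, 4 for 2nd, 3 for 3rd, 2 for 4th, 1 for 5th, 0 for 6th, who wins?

Green

Red: 6×4 + 4×1 + 4×2 + 4×0 + 7×0 + 5×2 + 7×0 = 46
Teal: 6×3 + 4×5 + 4×0 + 4×1 + 7×3 + 5×1 + 7×4 = 96
Pink: 6×5 + 4×0 + 4×3 + 4×4 + 7×2 + 5×3 + 7×1 = 94
Orange: 6×1 + 4×2 + 4×4 + 4×2 + 7×5 + 5×5 + 7×2 = 112
Yellow: 6×0 + 4×3 + 4×5 + 4×5 + 7×1 + 5×0 + 7×3 = 80
Green: 6×2 + 4×4 + 4×1 + 4×3 + 7×4 + 5×4 + 7×5 = 127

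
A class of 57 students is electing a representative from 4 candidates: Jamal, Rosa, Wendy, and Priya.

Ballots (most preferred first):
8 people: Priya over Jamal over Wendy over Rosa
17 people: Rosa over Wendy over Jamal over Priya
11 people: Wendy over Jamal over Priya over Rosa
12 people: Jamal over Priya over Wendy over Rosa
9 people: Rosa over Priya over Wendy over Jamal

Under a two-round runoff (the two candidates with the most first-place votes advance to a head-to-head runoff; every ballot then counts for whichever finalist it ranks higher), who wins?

Round 1 first-place votes: Jamal 12, Rosa 26, Wendy 11, Priya 8. Rosa and Jamal advance.
Runoff: Rosa is ranked above Jamal on 26 ballots, Jamal above Rosa on 31.

Jamal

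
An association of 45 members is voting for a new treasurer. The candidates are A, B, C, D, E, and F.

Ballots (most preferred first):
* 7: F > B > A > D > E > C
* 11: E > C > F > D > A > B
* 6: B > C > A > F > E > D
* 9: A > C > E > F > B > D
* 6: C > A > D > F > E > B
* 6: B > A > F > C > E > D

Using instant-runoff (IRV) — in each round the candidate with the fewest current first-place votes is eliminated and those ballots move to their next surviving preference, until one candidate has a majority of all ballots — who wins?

A

Round 1: A 9, B 12, C 6, D 0, E 11, F 7. D eliminated.
Round 2: A 9, B 12, C 6, E 11, F 7. C eliminated.
Round 3: A 15, B 12, E 11, F 7. F eliminated.
Round 4: A 15, B 19, E 11. E eliminated.
Round 5: A 26, B 19. A has a majority (≥23).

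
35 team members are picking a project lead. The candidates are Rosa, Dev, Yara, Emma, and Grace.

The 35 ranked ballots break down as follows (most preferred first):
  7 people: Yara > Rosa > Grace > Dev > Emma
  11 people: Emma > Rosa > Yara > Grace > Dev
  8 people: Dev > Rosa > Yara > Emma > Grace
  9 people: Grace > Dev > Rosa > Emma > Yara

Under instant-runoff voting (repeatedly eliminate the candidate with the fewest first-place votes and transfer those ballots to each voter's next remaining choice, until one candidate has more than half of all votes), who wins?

Round 1: Rosa 0, Dev 8, Yara 7, Emma 11, Grace 9. Rosa eliminated.
Round 2: Dev 8, Yara 7, Emma 11, Grace 9. Yara eliminated.
Round 3: Dev 8, Emma 11, Grace 16. Dev eliminated.
Round 4: Emma 19, Grace 16. Emma has a majority (≥18).

Emma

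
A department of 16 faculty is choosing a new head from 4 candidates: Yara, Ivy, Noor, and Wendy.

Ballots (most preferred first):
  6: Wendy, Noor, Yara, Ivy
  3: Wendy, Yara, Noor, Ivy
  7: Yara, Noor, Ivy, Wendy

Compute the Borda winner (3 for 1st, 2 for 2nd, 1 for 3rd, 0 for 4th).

Yara: 6×1 + 3×2 + 7×3 = 33
Ivy: 6×0 + 3×0 + 7×1 = 7
Noor: 6×2 + 3×1 + 7×2 = 29
Wendy: 6×3 + 3×3 + 7×0 = 27

Yara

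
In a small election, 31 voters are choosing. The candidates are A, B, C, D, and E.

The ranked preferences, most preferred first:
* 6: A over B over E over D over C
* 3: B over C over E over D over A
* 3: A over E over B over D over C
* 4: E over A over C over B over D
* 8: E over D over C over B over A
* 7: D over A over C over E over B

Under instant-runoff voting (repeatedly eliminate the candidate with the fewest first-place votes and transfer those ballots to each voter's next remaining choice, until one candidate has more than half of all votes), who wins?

A

Round 1: A 9, B 3, C 0, D 7, E 12. C eliminated.
Round 2: A 9, B 3, D 7, E 12. B eliminated.
Round 3: A 9, D 7, E 15. D eliminated.
Round 4: A 16, E 15. A has a majority (≥16).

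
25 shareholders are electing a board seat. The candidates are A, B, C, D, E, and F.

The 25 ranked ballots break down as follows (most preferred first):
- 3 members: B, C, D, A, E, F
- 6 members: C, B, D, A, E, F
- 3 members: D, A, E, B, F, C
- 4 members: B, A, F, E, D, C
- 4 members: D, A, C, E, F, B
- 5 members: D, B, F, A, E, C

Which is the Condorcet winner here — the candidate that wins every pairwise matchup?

B vs A: 18–7
B vs C: 15–10
B vs D: 13–12
B vs E: 18–7
B vs F: 21–4
B beats every other candidate.

B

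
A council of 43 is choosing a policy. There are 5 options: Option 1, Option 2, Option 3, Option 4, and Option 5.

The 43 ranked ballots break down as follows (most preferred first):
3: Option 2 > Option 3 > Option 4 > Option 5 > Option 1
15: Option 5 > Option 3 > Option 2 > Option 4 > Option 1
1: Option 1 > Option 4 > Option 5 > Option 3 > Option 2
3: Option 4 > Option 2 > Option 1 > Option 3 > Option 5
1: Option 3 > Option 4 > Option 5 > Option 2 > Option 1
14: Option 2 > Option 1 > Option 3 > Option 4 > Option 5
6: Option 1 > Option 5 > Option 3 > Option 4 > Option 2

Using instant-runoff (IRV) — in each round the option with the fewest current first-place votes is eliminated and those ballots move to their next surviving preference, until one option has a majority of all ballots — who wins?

Option 5

Round 1: Option 1 7, Option 2 17, Option 3 1, Option 4 3, Option 5 15. Option 3 eliminated.
Round 2: Option 1 7, Option 2 17, Option 4 4, Option 5 15. Option 4 eliminated.
Round 3: Option 1 7, Option 2 20, Option 5 16. Option 1 eliminated.
Round 4: Option 2 20, Option 5 23. Option 5 has a majority (≥22).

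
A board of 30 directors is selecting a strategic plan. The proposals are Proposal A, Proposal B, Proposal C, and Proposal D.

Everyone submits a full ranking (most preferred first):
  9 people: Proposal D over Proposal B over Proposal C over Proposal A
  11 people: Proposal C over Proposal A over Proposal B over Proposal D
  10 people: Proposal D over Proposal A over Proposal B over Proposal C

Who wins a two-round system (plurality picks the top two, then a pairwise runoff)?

Round 1 first-place votes: Proposal A 0, Proposal B 0, Proposal C 11, Proposal D 19. Proposal D and Proposal C advance.
Runoff: Proposal D is ranked above Proposal C on 19 ballots, Proposal C above Proposal D on 11.

Proposal D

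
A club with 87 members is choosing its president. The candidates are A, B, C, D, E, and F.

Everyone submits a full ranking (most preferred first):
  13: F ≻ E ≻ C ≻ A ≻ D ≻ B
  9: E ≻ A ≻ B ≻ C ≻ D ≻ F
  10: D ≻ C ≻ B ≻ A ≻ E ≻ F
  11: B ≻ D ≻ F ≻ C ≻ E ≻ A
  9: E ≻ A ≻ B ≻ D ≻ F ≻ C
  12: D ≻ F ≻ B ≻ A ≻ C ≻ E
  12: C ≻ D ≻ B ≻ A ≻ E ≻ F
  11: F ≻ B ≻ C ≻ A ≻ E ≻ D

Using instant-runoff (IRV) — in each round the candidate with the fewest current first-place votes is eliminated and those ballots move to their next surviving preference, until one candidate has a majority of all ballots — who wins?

D

Round 1: A 0, B 11, C 12, D 22, E 18, F 24. A eliminated.
Round 2: B 11, C 12, D 22, E 18, F 24. B eliminated.
Round 3: C 12, D 33, E 18, F 24. C eliminated.
Round 4: D 45, E 18, F 24. D has a majority (≥44).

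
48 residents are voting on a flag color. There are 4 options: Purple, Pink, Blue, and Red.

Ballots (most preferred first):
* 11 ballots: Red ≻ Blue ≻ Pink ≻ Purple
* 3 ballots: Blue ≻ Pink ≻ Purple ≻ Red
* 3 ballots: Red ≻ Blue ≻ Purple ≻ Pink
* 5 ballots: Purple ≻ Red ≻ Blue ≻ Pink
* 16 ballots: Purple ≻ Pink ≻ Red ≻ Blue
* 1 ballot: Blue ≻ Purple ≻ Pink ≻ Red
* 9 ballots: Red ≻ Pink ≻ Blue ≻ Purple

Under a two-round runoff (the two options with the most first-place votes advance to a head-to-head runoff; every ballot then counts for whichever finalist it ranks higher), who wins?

Round 1 first-place votes: Purple 21, Pink 0, Blue 4, Red 23. Red and Purple advance.
Runoff: Red is ranked above Purple on 23 ballots, Purple above Red on 25.

Purple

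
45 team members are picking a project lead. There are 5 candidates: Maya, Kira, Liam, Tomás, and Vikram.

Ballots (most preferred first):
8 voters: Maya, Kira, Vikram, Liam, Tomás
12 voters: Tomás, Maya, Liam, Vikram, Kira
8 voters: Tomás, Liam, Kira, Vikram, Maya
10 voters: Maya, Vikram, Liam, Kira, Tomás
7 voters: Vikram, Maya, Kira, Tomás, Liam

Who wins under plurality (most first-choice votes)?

First-place votes: Maya 18, Kira 0, Liam 0, Tomás 20, Vikram 7.

Tomás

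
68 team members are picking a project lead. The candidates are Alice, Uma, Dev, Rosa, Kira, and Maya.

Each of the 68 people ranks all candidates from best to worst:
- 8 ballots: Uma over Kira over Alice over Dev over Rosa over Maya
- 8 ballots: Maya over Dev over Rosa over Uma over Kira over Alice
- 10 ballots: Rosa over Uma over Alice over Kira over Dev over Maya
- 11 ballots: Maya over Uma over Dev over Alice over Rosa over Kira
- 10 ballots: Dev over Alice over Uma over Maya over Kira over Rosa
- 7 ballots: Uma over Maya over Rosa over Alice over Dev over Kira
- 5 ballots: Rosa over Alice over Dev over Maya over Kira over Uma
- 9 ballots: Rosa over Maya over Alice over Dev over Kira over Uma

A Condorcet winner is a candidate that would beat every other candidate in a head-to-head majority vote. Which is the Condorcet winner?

Uma

Uma vs Alice: 44–24
Uma vs Dev: 36–32
Uma vs Rosa: 36–32
Uma vs Kira: 54–14
Uma vs Maya: 35–33
Uma beats every other candidate.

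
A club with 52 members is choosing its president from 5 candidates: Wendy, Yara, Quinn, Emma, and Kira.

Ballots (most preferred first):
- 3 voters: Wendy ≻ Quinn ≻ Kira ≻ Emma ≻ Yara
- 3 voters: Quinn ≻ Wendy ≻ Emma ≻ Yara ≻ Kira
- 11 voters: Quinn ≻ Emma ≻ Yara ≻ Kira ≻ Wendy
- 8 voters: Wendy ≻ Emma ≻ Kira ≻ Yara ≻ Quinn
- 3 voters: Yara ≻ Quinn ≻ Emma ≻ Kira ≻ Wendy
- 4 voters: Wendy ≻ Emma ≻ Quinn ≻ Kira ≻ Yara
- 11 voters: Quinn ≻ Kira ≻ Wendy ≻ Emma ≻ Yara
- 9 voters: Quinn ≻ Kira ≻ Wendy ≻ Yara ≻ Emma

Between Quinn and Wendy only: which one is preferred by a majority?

Quinn

Quinn is ranked above Wendy on 37 ballots; Wendy above Quinn on 15.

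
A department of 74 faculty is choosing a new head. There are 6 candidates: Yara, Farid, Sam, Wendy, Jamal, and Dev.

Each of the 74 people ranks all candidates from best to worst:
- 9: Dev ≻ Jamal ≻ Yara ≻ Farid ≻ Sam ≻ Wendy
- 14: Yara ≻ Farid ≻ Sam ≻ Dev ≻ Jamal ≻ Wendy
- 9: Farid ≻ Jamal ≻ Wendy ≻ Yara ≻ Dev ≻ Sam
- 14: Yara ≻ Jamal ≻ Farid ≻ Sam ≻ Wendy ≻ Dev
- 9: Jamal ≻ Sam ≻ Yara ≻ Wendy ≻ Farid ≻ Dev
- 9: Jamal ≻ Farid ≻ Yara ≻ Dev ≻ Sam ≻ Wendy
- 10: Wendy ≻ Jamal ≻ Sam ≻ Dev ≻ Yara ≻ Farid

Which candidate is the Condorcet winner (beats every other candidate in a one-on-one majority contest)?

Jamal

Jamal vs Yara: 46–28
Jamal vs Farid: 51–23
Jamal vs Sam: 60–14
Jamal vs Wendy: 64–10
Jamal vs Dev: 51–23
Jamal beats every other candidate.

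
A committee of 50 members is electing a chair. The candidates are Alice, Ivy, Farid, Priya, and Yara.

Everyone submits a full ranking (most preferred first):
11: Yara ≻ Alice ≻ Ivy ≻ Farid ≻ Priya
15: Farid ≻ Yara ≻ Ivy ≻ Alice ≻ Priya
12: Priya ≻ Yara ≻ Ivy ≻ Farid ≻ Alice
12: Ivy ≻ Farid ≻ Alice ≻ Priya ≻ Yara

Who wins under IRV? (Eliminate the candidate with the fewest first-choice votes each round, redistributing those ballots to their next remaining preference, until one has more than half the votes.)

Round 1: Alice 0, Ivy 12, Farid 15, Priya 12, Yara 11. Alice eliminated.
Round 2: Ivy 12, Farid 15, Priya 12, Yara 11. Yara eliminated.
Round 3: Ivy 23, Farid 15, Priya 12. Priya eliminated.
Round 4: Ivy 35, Farid 15. Ivy has a majority (≥26).

Ivy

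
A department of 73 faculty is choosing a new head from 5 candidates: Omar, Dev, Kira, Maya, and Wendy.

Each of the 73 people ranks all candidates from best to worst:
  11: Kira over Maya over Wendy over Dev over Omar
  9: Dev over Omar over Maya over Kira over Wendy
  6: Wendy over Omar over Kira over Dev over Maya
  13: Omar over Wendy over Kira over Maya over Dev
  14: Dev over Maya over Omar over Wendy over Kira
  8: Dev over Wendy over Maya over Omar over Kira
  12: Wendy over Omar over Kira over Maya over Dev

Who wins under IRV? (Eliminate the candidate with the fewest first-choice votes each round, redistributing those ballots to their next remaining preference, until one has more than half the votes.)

Round 1: Omar 13, Dev 31, Kira 11, Maya 0, Wendy 18. Maya eliminated.
Round 2: Omar 13, Dev 31, Kira 11, Wendy 18. Kira eliminated.
Round 3: Omar 13, Dev 31, Wendy 29. Omar eliminated.
Round 4: Dev 31, Wendy 42. Wendy has a majority (≥37).

Wendy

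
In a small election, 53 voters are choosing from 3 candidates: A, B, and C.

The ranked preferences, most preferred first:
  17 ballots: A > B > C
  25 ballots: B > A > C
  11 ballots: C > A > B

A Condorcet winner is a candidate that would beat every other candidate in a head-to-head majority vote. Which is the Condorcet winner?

A vs B: 28–25
A vs C: 42–11
A beats every other candidate.

A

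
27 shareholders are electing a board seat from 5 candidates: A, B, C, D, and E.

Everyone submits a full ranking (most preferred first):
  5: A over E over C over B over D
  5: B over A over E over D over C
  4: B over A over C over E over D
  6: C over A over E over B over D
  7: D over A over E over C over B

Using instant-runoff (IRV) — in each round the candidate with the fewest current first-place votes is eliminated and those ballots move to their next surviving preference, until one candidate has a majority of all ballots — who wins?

C

Round 1: A 5, B 9, C 6, D 7, E 0. E eliminated.
Round 2: A 5, B 9, C 6, D 7. A eliminated.
Round 3: B 9, C 11, D 7. D eliminated.
Round 4: B 9, C 18. C has a majority (≥14).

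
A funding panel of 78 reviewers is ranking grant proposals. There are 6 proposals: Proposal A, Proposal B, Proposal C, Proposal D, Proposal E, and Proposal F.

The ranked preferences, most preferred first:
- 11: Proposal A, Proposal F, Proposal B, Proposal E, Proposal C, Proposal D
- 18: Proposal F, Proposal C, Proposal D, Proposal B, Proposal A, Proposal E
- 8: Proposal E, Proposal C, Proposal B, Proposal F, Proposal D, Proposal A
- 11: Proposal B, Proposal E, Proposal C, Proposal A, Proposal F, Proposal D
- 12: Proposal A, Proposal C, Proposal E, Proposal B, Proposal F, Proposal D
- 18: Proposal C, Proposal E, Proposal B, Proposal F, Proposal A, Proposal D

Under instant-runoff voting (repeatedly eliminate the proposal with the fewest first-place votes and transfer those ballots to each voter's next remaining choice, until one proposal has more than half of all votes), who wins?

Round 1: Proposal A 23, Proposal B 11, Proposal C 18, Proposal D 0, Proposal E 8, Proposal F 18. Proposal D eliminated.
Round 2: Proposal A 23, Proposal B 11, Proposal C 18, Proposal E 8, Proposal F 18. Proposal E eliminated.
Round 3: Proposal A 23, Proposal B 11, Proposal C 26, Proposal F 18. Proposal B eliminated.
Round 4: Proposal A 23, Proposal C 37, Proposal F 18. Proposal F eliminated.
Round 5: Proposal A 23, Proposal C 55. Proposal C has a majority (≥40).

Proposal C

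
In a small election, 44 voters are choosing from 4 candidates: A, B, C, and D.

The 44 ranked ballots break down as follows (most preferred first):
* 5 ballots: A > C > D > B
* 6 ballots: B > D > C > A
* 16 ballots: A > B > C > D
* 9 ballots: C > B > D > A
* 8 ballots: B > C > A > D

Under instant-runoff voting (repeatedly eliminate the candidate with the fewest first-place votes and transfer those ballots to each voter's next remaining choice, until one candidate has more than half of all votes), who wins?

B

Round 1: A 21, B 14, C 9, D 0. D eliminated.
Round 2: A 21, B 14, C 9. C eliminated.
Round 3: A 21, B 23. B has a majority (≥23).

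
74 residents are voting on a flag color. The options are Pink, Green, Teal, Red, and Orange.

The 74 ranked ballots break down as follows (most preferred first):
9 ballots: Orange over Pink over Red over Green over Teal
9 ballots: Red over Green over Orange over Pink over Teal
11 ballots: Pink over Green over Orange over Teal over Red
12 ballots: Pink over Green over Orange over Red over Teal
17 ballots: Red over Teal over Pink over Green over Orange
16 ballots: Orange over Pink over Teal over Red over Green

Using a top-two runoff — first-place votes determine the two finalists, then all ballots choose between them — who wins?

Orange

Round 1 first-place votes: Pink 23, Green 0, Teal 0, Red 26, Orange 25. Red and Orange advance.
Runoff: Red is ranked above Orange on 26 ballots, Orange above Red on 48.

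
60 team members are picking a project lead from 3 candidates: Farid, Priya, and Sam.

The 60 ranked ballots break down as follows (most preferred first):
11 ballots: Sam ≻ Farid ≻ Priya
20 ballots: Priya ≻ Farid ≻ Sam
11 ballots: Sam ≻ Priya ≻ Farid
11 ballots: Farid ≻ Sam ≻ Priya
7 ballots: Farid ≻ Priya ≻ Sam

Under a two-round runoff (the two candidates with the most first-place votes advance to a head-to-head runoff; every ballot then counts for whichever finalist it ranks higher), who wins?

Sam

Round 1 first-place votes: Farid 18, Priya 20, Sam 22. Sam and Priya advance.
Runoff: Sam is ranked above Priya on 33 ballots, Priya above Sam on 27.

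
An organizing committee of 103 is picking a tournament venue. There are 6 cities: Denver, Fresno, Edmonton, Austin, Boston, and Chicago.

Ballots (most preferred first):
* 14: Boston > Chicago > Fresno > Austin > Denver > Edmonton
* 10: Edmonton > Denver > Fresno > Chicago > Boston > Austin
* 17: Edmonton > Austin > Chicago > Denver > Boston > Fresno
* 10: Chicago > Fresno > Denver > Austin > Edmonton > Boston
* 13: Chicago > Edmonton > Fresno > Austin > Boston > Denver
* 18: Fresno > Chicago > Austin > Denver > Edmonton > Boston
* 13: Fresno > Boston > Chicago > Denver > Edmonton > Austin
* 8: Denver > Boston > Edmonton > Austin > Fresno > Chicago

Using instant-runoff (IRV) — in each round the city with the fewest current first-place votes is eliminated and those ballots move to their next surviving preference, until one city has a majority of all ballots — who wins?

Chicago

Round 1: Denver 8, Fresno 31, Edmonton 27, Austin 0, Boston 14, Chicago 23. Austin eliminated.
Round 2: Denver 8, Fresno 31, Edmonton 27, Boston 14, Chicago 23. Denver eliminated.
Round 3: Fresno 31, Edmonton 27, Boston 22, Chicago 23. Boston eliminated.
Round 4: Fresno 31, Edmonton 35, Chicago 37. Fresno eliminated.
Round 5: Edmonton 35, Chicago 68. Chicago has a majority (≥52).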